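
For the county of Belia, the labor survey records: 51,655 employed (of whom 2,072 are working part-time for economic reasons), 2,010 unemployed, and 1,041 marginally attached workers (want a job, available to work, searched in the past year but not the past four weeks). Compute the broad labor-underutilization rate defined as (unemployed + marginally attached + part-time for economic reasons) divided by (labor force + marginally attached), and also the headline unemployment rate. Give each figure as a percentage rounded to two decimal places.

Broad underutilization rate ≈ 9.36%; headline unemployment rate ≈ 3.75%.

Labor force = 51,655 + 2,010 = 53,665.
Numerator = 2,010 + 1,041 + 2,072 = 5,123.
Denominator = 53,665 + 1,041 = 54,706.
Broad rate = 5,123 / 54,706 = 9.36%.
Headline unemployment rate = 2,010 / 53,665 = 3.75%.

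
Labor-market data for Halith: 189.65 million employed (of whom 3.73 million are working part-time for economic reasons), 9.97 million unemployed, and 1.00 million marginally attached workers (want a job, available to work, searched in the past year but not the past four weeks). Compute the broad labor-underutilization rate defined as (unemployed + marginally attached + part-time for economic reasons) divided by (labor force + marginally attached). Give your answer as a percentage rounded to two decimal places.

Labor force = 189.65 + 9.97 = 199.62 million.
Numerator = 9.97 + 1.00 + 3.73 = 14.70 million.
Denominator = 199.62 + 1.00 = 200.62 million.
Broad rate = 14.70 / 200.62 = 7.33%.

Broad underutilization rate ≈ 7.33%.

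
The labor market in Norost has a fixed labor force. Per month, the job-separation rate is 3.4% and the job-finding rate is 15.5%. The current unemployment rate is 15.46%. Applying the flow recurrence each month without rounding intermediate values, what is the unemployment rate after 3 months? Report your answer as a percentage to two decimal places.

Unemployment rate after three months ≈ 16.64%.

With a fixed labor force, u_{t+1} = u_t + s·(1−u_t) − f·u_t = u_t·(1−s−f) + s.
Here 1−s−f = 0.811 and s = 0.034.
u_1 = 0.154600 × 0.811 + 0.034 = 0.159381.
u_2 = 0.159381 × 0.811 + 0.034 = 0.163258.
u_3 = 0.163258 × 0.811 + 0.034 = 0.166402.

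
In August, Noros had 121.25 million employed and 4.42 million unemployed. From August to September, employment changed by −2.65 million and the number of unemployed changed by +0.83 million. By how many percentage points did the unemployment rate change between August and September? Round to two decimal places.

August: labor force = 121.25 + 4.42 = 125.67; u = 4.42/125.67 = 3.52%.
September: labor force = 118.60 + 5.25 = 123.85; u = 5.25/123.85 = 4.24%.
Change = 4.24% − 3.52% = +0.72 pp.

The unemployment rate changed by +0.72 percentage points.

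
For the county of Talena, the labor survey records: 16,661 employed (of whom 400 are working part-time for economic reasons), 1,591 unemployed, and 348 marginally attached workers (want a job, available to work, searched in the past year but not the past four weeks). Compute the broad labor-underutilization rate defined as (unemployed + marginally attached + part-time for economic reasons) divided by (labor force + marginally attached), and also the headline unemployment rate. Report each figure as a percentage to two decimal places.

Broad underutilization rate ≈ 12.58%; headline unemployment rate ≈ 8.72%.

Labor force = 16,661 + 1,591 = 18,252.
Numerator = 1,591 + 348 + 400 = 2,339.
Denominator = 18,252 + 348 = 18,600.
Broad rate = 2,339 / 18,600 = 12.58%.
Headline unemployment rate = 1,591 / 18,252 = 8.72%.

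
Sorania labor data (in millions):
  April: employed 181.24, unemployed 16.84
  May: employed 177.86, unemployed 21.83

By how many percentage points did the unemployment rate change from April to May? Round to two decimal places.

The unemployment rate changed by +2.43 percentage points.

April: labor force = 181.24 + 16.84 = 198.08; u = 16.84/198.08 = 8.50%.
May: labor force = 177.86 + 21.83 = 199.69; u = 21.83/199.69 = 10.93%.
Change = 10.93% − 8.50% = +2.43 pp.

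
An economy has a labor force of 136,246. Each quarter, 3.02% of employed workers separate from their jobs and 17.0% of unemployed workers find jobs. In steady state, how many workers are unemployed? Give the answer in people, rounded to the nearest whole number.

About 20,553 are unemployed in steady state.

Steady-state unemployment rate u* = s/(s+f) = 3.02/(3.02+17.0) = 0.150849.
Unemployed = u* × labor force = 0.150849 × 136,246 ≈ 20,553.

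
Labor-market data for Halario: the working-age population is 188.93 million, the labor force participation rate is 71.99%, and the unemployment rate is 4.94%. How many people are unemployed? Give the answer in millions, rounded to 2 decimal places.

About 6.72 million are unemployed.

Labor force = 0.7199 × 188.93 = 136.01 million.
Unemployed = 0.0494 × 136.01 ≈ 6.72 million.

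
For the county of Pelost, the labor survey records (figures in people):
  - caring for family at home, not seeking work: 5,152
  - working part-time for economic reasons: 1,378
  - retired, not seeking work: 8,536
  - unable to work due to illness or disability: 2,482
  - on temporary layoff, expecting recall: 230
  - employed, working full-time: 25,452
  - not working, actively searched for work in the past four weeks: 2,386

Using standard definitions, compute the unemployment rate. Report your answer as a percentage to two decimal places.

Employed = 1,378 + 25,452 = 26,830 (anyone who worked, including part-time for economic reasons, counts as employed).
Unemployed = 230 + 2,386 = 2,616 (jobless and actively searching, or on temporary layoff).
Labor force = 26,830 + 2,616 = 29,446.
Unemployment rate = 2,616 / 29,446 = 8.88%.

Unemployment rate ≈ 8.88%.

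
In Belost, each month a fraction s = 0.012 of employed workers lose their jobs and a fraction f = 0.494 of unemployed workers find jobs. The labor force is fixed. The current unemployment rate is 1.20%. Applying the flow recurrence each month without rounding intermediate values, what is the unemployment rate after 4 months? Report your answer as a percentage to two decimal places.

With a fixed labor force, u_{t+1} = u_t + s·(1−u_t) − f·u_t = u_t·(1−s−f) + s.
Here 1−s−f = 0.494 and s = 0.012.
u_1 = 0.012000 × 0.494 + 0.012 = 0.017928.
u_2 = 0.017928 × 0.494 + 0.012 = 0.020856.
u_3 = 0.020856 × 0.494 + 0.012 = 0.022303.
u_4 = 0.022303 × 0.494 + 0.012 = 0.023018.

Unemployment rate after four months ≈ 2.30%.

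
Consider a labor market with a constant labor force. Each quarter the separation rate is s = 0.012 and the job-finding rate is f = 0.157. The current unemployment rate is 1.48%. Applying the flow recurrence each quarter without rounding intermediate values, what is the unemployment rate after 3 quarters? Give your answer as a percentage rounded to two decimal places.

Unemployment rate after three quarters ≈ 3.88%.

With a fixed labor force, u_{t+1} = u_t + s·(1−u_t) − f·u_t = u_t·(1−s−f) + s.
Here 1−s−f = 0.831 and s = 0.012.
u_1 = 0.014800 × 0.831 + 0.012 = 0.024299.
u_2 = 0.024299 × 0.831 + 0.012 = 0.032192.
u_3 = 0.032192 × 0.831 + 0.012 = 0.038752.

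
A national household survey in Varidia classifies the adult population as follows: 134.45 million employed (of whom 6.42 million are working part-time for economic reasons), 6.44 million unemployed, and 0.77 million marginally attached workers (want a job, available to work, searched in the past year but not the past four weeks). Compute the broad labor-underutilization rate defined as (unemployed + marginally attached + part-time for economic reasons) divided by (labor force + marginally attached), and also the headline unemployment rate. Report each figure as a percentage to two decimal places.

Broad underutilization rate ≈ 9.62%; headline unemployment rate ≈ 4.57%.

Labor force = 134.45 + 6.44 = 140.89 million.
Numerator = 6.44 + 0.77 + 6.42 = 13.63 million.
Denominator = 140.89 + 0.77 = 141.66 million.
Broad rate = 13.63 / 141.66 = 9.62%.
Headline unemployment rate = 6.44 / 140.89 = 4.57%.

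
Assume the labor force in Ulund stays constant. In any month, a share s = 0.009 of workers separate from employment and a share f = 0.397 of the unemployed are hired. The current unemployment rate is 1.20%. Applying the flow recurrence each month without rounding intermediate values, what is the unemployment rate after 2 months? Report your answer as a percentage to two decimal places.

Unemployment rate after two months ≈ 1.86%.

With a fixed labor force, u_{t+1} = u_t + s·(1−u_t) − f·u_t = u_t·(1−s−f) + s.
Here 1−s−f = 0.594 and s = 0.009.
u_1 = 0.012000 × 0.594 + 0.009 = 0.016128.
u_2 = 0.016128 × 0.594 + 0.009 = 0.018580.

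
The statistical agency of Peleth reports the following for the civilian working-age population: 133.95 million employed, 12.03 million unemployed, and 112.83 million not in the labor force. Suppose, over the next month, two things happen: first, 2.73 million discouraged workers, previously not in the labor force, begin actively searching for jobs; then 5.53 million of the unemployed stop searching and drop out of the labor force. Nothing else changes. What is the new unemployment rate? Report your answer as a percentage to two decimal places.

New unemployment rate ≈ 6.45%.

Initially, labor force = 133.95 + 12.03 = 145.98 million, so u = 12.03/145.98 = 8.24%.
After the first change, unemployed and labor force both rise by 2.73 → E = 133.95, U = 14.76, labor force = 148.71 million.
After the second change, unemployed and labor force both fall by 5.53 → E = 133.95, U = 9.23, labor force = 143.18 million.
New unemployment rate = 9.23 / 143.18 = 6.45%.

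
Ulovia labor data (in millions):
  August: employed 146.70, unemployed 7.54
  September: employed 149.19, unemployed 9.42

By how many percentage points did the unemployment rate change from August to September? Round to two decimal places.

The unemployment rate changed by +1.05 percentage points.

August: labor force = 146.70 + 7.54 = 154.24; u = 7.54/154.24 = 4.89%.
September: labor force = 149.19 + 9.42 = 158.61; u = 9.42/158.61 = 5.94%.
Change = 5.94% − 4.89% = +1.05 pp.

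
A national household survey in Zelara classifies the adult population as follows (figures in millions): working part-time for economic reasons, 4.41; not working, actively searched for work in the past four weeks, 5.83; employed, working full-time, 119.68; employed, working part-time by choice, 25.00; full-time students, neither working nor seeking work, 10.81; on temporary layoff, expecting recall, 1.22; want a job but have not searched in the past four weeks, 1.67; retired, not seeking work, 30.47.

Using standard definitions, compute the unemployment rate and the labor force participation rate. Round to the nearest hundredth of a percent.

Employed = 4.41 + 119.68 + 25.00 = 149.09 million (anyone who worked, including part-time for economic reasons, counts as employed).
Unemployed = 5.83 + 1.22 = 7.05 million (jobless and actively searching, or on temporary layoff).
Labor force = 149.09 + 7.05 = 156.14 million.
Not in labor force = 10.81 + 1.67 + 30.47 = 42.95 million (those not working and not actively searching are outside the labor force — including those who want a job but have given up searching).
Civilian working-age population = 156.14 + 42.95 = 199.09 million.
Unemployment rate = 7.05 / 156.14 = 4.52%.
Labor force participation rate = 156.14 / 199.09 = 78.43%.

Unemployment rate ≈ 4.52%; labor force participation rate ≈ 78.43%.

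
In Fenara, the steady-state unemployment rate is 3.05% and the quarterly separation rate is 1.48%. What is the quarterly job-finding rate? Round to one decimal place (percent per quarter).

Job-finding rate ≈ 47.0% per quarter.

From u* = s/(s+f): f = s·(1−u)/u.
f = 1.48 × (1 − 0.0305) / 0.0305 = 1.4349 / 0.0305 ≈ 47.0% per quarter.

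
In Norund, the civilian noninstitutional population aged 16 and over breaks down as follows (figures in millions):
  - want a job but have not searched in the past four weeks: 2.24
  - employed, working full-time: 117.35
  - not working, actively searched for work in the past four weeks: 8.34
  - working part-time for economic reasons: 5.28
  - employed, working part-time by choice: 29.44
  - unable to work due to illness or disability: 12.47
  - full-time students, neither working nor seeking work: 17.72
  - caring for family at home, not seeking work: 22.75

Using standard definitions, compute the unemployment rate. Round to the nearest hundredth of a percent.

Employed = 117.35 + 5.28 + 29.44 = 152.07 million (anyone who worked, including part-time for economic reasons, counts as employed).
Unemployed = 8.34 million.
Labor force = 152.07 + 8.34 = 160.41 million.
Unemployment rate = 8.34 / 160.41 = 5.20%.

Unemployment rate ≈ 5.20%.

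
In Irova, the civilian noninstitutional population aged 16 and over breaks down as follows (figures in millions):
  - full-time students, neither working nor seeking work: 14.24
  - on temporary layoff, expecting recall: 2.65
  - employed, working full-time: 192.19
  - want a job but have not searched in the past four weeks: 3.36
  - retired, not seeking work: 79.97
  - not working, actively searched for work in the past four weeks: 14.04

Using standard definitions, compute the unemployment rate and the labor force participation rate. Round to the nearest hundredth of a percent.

Unemployment rate ≈ 7.99%; labor force participation rate ≈ 68.16%.

Employed = 192.19 million.
Unemployed = 2.65 + 14.04 = 16.69 million (jobless and actively searching, or on temporary layoff).
Labor force = 192.19 + 16.69 = 208.88 million.
Not in labor force = 14.24 + 3.36 + 79.97 = 97.57 million (those not working and not actively searching are outside the labor force — including those who want a job but have given up searching).
Civilian working-age population = 208.88 + 97.57 = 306.45 million.
Unemployment rate = 16.69 / 208.88 = 7.99%.
Labor force participation rate = 208.88 / 306.45 = 68.16%.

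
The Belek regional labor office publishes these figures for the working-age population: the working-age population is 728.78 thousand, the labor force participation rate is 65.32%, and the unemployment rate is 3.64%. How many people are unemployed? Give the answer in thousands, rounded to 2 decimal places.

About 17.33 thousand are unemployed.

Labor force = 0.6532 × 728.78 = 476.04 thousand.
Unemployed = 0.0364 × 476.04 ≈ 17.33 thousand.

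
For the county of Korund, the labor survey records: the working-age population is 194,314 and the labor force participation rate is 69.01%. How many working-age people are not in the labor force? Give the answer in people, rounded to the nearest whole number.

Share not in the labor force = 1 − 0.6901 = 0.3099.
Not in labor force = 0.3099 × 194,314 ≈ 60,218.

About 60,218 are not in the labor force.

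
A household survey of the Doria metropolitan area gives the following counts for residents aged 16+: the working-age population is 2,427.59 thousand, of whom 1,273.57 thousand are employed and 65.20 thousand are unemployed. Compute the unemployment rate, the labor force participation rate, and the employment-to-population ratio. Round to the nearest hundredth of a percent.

Unemployment rate ≈ 4.87%; labor force participation rate ≈ 55.15%; employment-population ratio ≈ 52.46%.

Labor force = employed + unemployed = 1,273.57 + 65.20 = 1,338.77 thousand.
Unemployment rate = 65.20 / 1,338.77 = 4.87%.
Labor force participation rate = 1,338.77 / 2,427.59 = 55.15%.
Employment-population ratio = 1,273.57 / 2,427.59 = 52.46%.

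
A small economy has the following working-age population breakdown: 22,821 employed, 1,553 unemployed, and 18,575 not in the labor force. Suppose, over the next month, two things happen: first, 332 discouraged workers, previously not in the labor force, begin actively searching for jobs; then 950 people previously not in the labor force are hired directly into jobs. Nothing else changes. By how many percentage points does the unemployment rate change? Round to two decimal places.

The unemployment rate changes by +0.98 percentage points.

Initially, labor force = 22,821 + 1,553 = 24,374, so u = 1,553/24,374 = 6.37%.
After the first change, unemployed and labor force both rise by 332 → E = 22,821, U = 1,885, labor force = 24,706.
After the second change, employed and labor force both rise by 950; unemployed unchanged → E = 23,771, U = 1,885, labor force = 25,656.
New unemployment rate = 1,885 / 25,656 = 7.35%.
Change = 7.35% − 6.37% = +0.98 percentage points.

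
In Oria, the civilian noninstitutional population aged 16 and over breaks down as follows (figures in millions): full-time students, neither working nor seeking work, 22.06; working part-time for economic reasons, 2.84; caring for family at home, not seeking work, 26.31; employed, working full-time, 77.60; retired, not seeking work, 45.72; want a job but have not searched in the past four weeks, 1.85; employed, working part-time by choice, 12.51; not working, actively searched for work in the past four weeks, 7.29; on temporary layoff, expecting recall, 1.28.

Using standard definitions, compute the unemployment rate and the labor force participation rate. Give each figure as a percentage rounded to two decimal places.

Unemployment rate ≈ 8.44%; labor force participation rate ≈ 51.41%.

Employed = 2.84 + 77.60 + 12.51 = 92.95 million (anyone who worked, including part-time for economic reasons, counts as employed).
Unemployed = 7.29 + 1.28 = 8.57 million (jobless and actively searching, or on temporary layoff).
Labor force = 92.95 + 8.57 = 101.52 million.
Not in labor force = 22.06 + 26.31 + 45.72 + 1.85 = 95.94 million (those not working and not actively searching are outside the labor force — including those who want a job but have given up searching).
Civilian working-age population = 101.52 + 95.94 = 197.46 million.
Unemployment rate = 8.57 / 101.52 = 8.44%.
Labor force participation rate = 101.52 / 197.46 = 51.41%.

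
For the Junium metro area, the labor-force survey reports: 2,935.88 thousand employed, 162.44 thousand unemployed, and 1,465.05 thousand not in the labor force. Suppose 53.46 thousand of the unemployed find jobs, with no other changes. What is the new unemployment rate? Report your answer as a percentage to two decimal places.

New unemployment rate ≈ 3.52%.

Initially, labor force = 2,935.88 + 162.44 = 3,098.32 thousand, so u = 162.44/3,098.32 = 5.24%.
After the change, unemployed falls and employed rises by 53.46; labor force unchanged → E = 2,989.34, U = 108.98, labor force = 3,098.32 thousand.
New unemployment rate = 108.98 / 3,098.32 = 3.52%.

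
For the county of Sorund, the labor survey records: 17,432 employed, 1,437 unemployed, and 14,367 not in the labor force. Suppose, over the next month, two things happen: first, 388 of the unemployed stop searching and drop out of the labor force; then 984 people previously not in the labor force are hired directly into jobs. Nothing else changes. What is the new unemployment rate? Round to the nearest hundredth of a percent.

Initially, labor force = 17,432 + 1,437 = 18,869, so u = 1,437/18,869 = 7.62%.
After the first change, unemployed and labor force both fall by 388 → E = 17,432, U = 1,049, labor force = 18,481.
After the second change, employed and labor force both rise by 984; unemployed unchanged → E = 18,416, U = 1,049, labor force = 19,465.
New unemployment rate = 1,049 / 19,465 = 5.39%.

New unemployment rate ≈ 5.39%.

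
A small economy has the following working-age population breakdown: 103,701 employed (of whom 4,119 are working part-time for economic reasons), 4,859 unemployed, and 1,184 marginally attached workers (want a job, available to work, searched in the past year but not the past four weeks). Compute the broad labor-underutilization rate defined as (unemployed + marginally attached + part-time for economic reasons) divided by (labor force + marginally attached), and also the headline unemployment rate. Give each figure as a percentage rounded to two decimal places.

Labor force = 103,701 + 4,859 = 108,560.
Numerator = 4,859 + 1,184 + 4,119 = 10,162.
Denominator = 108,560 + 1,184 = 109,744.
Broad rate = 10,162 / 109,744 = 9.26%.
Headline unemployment rate = 4,859 / 108,560 = 4.48%.

Broad underutilization rate ≈ 9.26%; headline unemployment rate ≈ 4.48%.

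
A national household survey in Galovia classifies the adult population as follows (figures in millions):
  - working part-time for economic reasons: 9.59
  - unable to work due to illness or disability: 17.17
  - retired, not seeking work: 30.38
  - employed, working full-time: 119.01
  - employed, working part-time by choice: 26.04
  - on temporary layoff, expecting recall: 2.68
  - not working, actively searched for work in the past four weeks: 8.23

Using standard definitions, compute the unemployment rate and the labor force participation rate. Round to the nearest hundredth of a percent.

Unemployment rate ≈ 6.59%; labor force participation rate ≈ 77.69%.

Employed = 9.59 + 119.01 + 26.04 = 154.64 million (anyone who worked, including part-time for economic reasons, counts as employed).
Unemployed = 2.68 + 8.23 = 10.91 million (jobless and actively searching, or on temporary layoff).
Labor force = 154.64 + 10.91 = 165.55 million.
Not in labor force = 17.17 + 30.38 = 47.55 million (those not working and not actively searching are outside the labor force).
Civilian working-age population = 165.55 + 47.55 = 213.10 million.
Unemployment rate = 10.91 / 165.55 = 6.59%.
Labor force participation rate = 165.55 / 213.10 = 77.69%.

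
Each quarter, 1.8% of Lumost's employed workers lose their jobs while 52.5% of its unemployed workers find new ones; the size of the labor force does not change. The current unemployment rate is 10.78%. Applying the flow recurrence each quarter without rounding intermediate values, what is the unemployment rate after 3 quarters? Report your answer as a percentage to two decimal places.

With a fixed labor force, u_{t+1} = u_t + s·(1−u_t) − f·u_t = u_t·(1−s−f) + s.
Here 1−s−f = 0.457 and s = 0.018.
u_1 = 0.107800 × 0.457 + 0.018 = 0.067265.
u_2 = 0.067265 × 0.457 + 0.018 = 0.048740.
u_3 = 0.048740 × 0.457 + 0.018 = 0.040274.

Unemployment rate after three quarters ≈ 4.03%.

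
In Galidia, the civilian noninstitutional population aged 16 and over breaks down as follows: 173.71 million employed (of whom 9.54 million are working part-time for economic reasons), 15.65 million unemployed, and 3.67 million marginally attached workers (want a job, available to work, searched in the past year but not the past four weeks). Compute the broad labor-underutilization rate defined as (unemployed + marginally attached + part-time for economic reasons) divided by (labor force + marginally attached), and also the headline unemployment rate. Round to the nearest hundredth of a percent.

Labor force = 173.71 + 15.65 = 189.36 million.
Numerator = 15.65 + 3.67 + 9.54 = 28.86 million.
Denominator = 189.36 + 3.67 = 193.03 million.
Broad rate = 28.86 / 193.03 = 14.95%.
Headline unemployment rate = 15.65 / 189.36 = 8.26%.

Broad underutilization rate ≈ 14.95%; headline unemployment rate ≈ 8.26%.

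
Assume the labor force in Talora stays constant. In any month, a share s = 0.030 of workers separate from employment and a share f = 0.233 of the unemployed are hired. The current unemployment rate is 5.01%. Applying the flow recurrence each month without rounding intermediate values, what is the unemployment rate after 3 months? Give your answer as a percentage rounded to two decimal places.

Unemployment rate after three months ≈ 8.85%.

With a fixed labor force, u_{t+1} = u_t + s·(1−u_t) − f·u_t = u_t·(1−s−f) + s.
Here 1−s−f = 0.737 and s = 0.030.
u_1 = 0.050100 × 0.737 + 0.030 = 0.066924.
u_2 = 0.066924 × 0.737 + 0.030 = 0.079323.
u_3 = 0.079323 × 0.737 + 0.030 = 0.088461.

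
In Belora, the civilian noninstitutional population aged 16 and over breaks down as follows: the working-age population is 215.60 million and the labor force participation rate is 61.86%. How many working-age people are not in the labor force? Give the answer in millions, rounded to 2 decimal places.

Share not in the labor force = 1 − 0.6186 = 0.3814.
Not in labor force = 0.3814 × 215.60 ≈ 82.23 million.

About 82.23 million are not in the labor force.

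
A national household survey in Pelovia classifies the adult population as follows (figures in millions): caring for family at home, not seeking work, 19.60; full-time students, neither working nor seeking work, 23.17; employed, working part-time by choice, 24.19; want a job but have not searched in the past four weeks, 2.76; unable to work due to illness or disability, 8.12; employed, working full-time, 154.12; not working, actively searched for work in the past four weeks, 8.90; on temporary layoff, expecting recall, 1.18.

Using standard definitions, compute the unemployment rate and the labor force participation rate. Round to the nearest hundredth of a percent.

Employed = 24.19 + 154.12 = 178.31 million.
Unemployed = 8.90 + 1.18 = 10.08 million (jobless and actively searching, or on temporary layoff).
Labor force = 178.31 + 10.08 = 188.39 million.
Not in labor force = 19.60 + 23.17 + 2.76 + 8.12 = 53.65 million (those not working and not actively searching are outside the labor force — including those who want a job but have given up searching).
Civilian working-age population = 188.39 + 53.65 = 242.04 million.
Unemployment rate = 10.08 / 188.39 = 5.35%.
Labor force participation rate = 188.39 / 242.04 = 77.83%.

Unemployment rate ≈ 5.35%; labor force participation rate ≈ 77.83%.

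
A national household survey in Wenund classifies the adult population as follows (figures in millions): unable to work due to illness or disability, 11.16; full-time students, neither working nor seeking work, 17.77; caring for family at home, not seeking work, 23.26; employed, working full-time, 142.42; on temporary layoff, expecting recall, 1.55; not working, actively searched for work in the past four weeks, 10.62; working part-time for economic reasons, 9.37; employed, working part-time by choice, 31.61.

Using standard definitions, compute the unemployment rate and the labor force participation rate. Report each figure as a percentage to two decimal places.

Employed = 142.42 + 9.37 + 31.61 = 183.40 million (anyone who worked, including part-time for economic reasons, counts as employed).
Unemployed = 1.55 + 10.62 = 12.17 million (jobless and actively searching, or on temporary layoff).
Labor force = 183.40 + 12.17 = 195.57 million.
Not in labor force = 11.16 + 17.77 + 23.26 = 52.19 million (those not working and not actively searching are outside the labor force).
Civilian working-age population = 195.57 + 52.19 = 247.76 million.
Unemployment rate = 12.17 / 195.57 = 6.22%.
Labor force participation rate = 195.57 / 247.76 = 78.94%.

Unemployment rate ≈ 6.22%; labor force participation rate ≈ 78.94%.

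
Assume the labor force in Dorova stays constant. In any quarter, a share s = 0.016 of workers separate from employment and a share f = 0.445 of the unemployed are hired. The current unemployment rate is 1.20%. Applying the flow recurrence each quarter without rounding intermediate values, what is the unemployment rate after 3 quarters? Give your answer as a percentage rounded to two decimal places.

With a fixed labor force, u_{t+1} = u_t + s·(1−u_t) − f·u_t = u_t·(1−s−f) + s.
Here 1−s−f = 0.539 and s = 0.016.
u_1 = 0.012000 × 0.539 + 0.016 = 0.022468.
u_2 = 0.022468 × 0.539 + 0.016 = 0.028110.
u_3 = 0.028110 × 0.539 + 0.016 = 0.031151.

Unemployment rate after three quarters ≈ 3.12%.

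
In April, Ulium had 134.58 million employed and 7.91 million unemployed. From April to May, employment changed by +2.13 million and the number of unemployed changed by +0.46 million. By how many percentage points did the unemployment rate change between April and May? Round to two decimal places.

The unemployment rate changed by +0.22 percentage points.

April: labor force = 134.58 + 7.91 = 142.49; u = 7.91/142.49 = 5.55%.
May: labor force = 136.71 + 8.37 = 145.08; u = 8.37/145.08 = 5.77%.
Change = 5.77% − 5.55% = +0.22 pp.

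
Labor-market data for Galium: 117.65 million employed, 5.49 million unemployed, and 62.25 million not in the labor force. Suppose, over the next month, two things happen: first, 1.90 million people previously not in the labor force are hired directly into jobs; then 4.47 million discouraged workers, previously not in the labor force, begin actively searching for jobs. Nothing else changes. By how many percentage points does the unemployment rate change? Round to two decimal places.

Initially, labor force = 117.65 + 5.49 = 123.14 million, so u = 5.49/123.14 = 4.46%.
After the first change, employed and labor force both rise by 1.90; unemployed unchanged → E = 119.55, U = 5.49, labor force = 125.04 million.
After the second change, unemployed and labor force both rise by 4.47 → E = 119.55, U = 9.96, labor force = 129.51 million.
New unemployment rate = 9.96 / 129.51 = 7.69%.
Change = 7.69% − 4.46% = +3.23 percentage points.

The unemployment rate changes by +3.23 percentage points.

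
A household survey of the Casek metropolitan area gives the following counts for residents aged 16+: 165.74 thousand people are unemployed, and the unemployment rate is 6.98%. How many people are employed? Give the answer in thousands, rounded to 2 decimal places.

About 2,208.76 thousand are employed.

Labor force = U / u = 165.74 / 0.0698 ≈ 2,374.50 thousand.
Employed = labor force − unemployed = 2,374.50 − 165.74 = 2,208.76 thousand.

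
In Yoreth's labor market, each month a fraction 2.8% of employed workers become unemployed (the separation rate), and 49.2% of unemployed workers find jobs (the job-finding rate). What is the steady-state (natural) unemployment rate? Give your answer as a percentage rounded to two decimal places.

At steady state the flows balance: s·E = f·U, so U/(E+U) = s/(s+f).
u* = 2.8 / (2.8 + 49.2) = 2.8 / 52.00 = 5.38%.

Steady-state unemployment rate ≈ 5.38%.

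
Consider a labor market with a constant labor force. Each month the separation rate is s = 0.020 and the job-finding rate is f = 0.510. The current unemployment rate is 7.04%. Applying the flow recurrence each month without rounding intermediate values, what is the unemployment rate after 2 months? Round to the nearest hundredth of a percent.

Unemployment rate after two months ≈ 4.50%.

With a fixed labor force, u_{t+1} = u_t + s·(1−u_t) − f·u_t = u_t·(1−s−f) + s.
Here 1−s−f = 0.470 and s = 0.020.
u_1 = 0.070400 × 0.470 + 0.020 = 0.053088.
u_2 = 0.053088 × 0.470 + 0.020 = 0.044951.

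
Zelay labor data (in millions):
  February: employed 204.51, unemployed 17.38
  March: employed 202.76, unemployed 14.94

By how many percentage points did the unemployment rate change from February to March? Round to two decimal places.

The unemployment rate changed by −0.97 percentage points.

February: labor force = 204.51 + 17.38 = 221.89; u = 17.38/221.89 = 7.83%.
March: labor force = 202.76 + 14.94 = 217.70; u = 14.94/217.70 = 6.86%.
Change = 6.86% − 7.83% = −0.97 pp.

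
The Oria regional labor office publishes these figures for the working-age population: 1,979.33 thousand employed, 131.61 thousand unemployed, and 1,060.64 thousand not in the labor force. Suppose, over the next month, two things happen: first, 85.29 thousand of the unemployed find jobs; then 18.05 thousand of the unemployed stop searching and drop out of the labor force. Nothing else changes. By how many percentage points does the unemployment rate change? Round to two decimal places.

The unemployment rate changes by −4.88 percentage points.

Initially, labor force = 1,979.33 + 131.61 = 2,110.94 thousand, so u = 131.61/2,110.94 = 6.23%.
After the first change, unemployed falls and employed rises by 85.29; labor force unchanged → E = 2,064.62, U = 46.32, labor force = 2,110.94 thousand.
After the second change, unemployed and labor force both fall by 18.05 → E = 2,064.62, U = 28.27, labor force = 2,092.89 thousand.
New unemployment rate = 28.27 / 2,092.89 = 1.35%.
Change = 1.35% − 6.23% = −4.88 percentage points.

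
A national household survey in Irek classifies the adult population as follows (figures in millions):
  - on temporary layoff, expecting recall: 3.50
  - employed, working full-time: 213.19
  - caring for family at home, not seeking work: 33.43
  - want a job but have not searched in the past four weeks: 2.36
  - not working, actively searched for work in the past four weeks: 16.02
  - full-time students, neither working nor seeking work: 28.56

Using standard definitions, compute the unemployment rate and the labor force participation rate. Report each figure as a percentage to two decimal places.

Employed = 213.19 million.
Unemployed = 3.50 + 16.02 = 19.52 million (jobless and actively searching, or on temporary layoff).
Labor force = 213.19 + 19.52 = 232.71 million.
Not in labor force = 33.43 + 2.36 + 28.56 = 64.35 million (those not working and not actively searching are outside the labor force — including those who want a job but have given up searching).
Civilian working-age population = 232.71 + 64.35 = 297.06 million.
Unemployment rate = 19.52 / 232.71 = 8.39%.
Labor force participation rate = 232.71 / 297.06 = 78.34%.

Unemployment rate ≈ 8.39%; labor force participation rate ≈ 78.34%.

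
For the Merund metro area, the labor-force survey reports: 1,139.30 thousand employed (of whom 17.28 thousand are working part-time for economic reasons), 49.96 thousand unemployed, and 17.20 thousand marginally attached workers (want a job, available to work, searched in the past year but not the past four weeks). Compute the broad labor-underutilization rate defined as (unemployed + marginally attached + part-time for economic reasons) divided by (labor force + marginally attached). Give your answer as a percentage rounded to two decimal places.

Broad underutilization rate ≈ 7.00%.

Labor force = 1,139.30 + 49.96 = 1,189.26 thousand.
Numerator = 49.96 + 17.20 + 17.28 = 84.44 thousand.
Denominator = 1,189.26 + 17.20 = 1,206.46 thousand.
Broad rate = 84.44 / 1,206.46 = 7.00%.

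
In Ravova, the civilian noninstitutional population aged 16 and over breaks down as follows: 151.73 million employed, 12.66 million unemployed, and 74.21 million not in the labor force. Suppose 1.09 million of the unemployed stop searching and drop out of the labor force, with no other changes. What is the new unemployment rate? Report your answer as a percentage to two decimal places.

New unemployment rate ≈ 7.09%.

Initially, labor force = 151.73 + 12.66 = 164.39 million, so u = 12.66/164.39 = 7.70%.
After the change, unemployed and labor force both fall by 1.09 → E = 151.73, U = 11.57, labor force = 163.30 million.
New unemployment rate = 11.57 / 163.30 = 7.09%.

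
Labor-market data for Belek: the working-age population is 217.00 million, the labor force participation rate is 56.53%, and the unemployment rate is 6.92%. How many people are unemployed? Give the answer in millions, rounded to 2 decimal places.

About 8.49 million are unemployed.

Labor force = 0.5653 × 217.00 = 122.67 million.
Unemployed = 0.0692 × 122.67 ≈ 8.49 million.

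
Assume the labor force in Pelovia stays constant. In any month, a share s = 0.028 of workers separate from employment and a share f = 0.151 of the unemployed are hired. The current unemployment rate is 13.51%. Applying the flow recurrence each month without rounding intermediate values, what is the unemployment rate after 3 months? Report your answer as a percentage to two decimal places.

Unemployment rate after three months ≈ 14.46%.

With a fixed labor force, u_{t+1} = u_t + s·(1−u_t) − f·u_t = u_t·(1−s−f) + s.
Here 1−s−f = 0.821 and s = 0.028.
u_1 = 0.135100 × 0.821 + 0.028 = 0.138917.
u_2 = 0.138917 × 0.821 + 0.028 = 0.142051.
u_3 = 0.142051 × 0.821 + 0.028 = 0.144624.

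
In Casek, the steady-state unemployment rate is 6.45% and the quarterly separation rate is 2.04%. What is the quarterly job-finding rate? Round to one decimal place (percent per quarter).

From u* = s/(s+f): f = s·(1−u)/u.
f = 2.04 × (1 − 0.0645) / 0.0645 = 1.9084 / 0.0645 ≈ 29.6% per quarter.

Job-finding rate ≈ 29.6% per quarter.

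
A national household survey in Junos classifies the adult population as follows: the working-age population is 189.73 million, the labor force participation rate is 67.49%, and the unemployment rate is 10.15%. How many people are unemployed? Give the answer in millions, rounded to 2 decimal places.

Labor force = 0.6749 × 189.73 = 128.05 million.
Unemployed = 0.1015 × 128.05 ≈ 13.00 million.

About 13.00 million are unemployed.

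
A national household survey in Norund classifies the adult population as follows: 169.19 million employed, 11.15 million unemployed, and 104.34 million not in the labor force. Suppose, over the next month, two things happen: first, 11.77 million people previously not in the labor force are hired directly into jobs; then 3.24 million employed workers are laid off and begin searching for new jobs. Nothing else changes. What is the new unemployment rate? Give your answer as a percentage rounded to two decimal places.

Initially, labor force = 169.19 + 11.15 = 180.34 million, so u = 11.15/180.34 = 6.18%.
After the first change, employed and labor force both rise by 11.77; unemployed unchanged → E = 180.96, U = 11.15, labor force = 192.11 million.
After the second change, employed falls and unemployed rises by 3.24; labor force unchanged → E = 177.72, U = 14.39, labor force = 192.11 million.
New unemployment rate = 14.39 / 192.11 = 7.49%.

New unemployment rate ≈ 7.49%.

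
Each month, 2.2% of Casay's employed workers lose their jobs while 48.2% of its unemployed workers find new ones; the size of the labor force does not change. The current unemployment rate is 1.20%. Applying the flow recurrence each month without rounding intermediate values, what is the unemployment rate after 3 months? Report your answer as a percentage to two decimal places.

With a fixed labor force, u_{t+1} = u_t + s·(1−u_t) − f·u_t = u_t·(1−s−f) + s.
Here 1−s−f = 0.496 and s = 0.022.
u_1 = 0.012000 × 0.496 + 0.022 = 0.027952.
u_2 = 0.027952 × 0.496 + 0.022 = 0.035864.
u_3 = 0.035864 × 0.496 + 0.022 = 0.039789.

Unemployment rate after three months ≈ 3.98%.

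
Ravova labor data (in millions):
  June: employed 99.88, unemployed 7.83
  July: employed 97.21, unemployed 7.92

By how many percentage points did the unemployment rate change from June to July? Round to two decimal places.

The unemployment rate changed by +0.26 percentage points.

June: labor force = 99.88 + 7.83 = 107.71; u = 7.83/107.71 = 7.27%.
July: labor force = 97.21 + 7.92 = 105.13; u = 7.92/105.13 = 7.53%.
Change = 7.53% − 7.27% = +0.26 pp.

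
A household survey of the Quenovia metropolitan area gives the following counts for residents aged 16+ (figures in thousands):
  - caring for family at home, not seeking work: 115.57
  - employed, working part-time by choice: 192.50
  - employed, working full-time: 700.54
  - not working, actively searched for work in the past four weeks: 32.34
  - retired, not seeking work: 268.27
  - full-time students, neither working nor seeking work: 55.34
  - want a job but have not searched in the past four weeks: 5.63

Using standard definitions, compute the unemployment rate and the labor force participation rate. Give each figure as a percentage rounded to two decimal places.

Unemployment rate ≈ 3.49%; labor force participation rate ≈ 67.54%.

Employed = 192.50 + 700.54 = 893.04 thousand.
Unemployed = 32.34 thousand.
Labor force = 893.04 + 32.34 = 925.38 thousand.
Not in labor force = 115.57 + 268.27 + 55.34 + 5.63 = 444.81 thousand (those not working and not actively searching are outside the labor force — including those who want a job but have given up searching).
Civilian working-age population = 925.38 + 444.81 = 1,370.19 thousand.
Unemployment rate = 32.34 / 925.38 = 3.49%.
Labor force participation rate = 925.38 / 1,370.19 = 67.54%.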